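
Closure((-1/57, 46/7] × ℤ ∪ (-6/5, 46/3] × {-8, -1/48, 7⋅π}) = ([-1/57, 46/7] × ℤ) ∪ ([-6/5, 46/3] × {-8, -1/48, 7⋅π})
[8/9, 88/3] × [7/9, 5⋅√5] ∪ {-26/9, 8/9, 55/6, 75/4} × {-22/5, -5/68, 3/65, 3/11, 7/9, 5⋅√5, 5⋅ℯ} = ([8/9, 88/3] × [7/9, 5⋅√5]) ∪ ({-26/9, 8/9, 55/6, 75/4} × {-22/5, -5/68, 3/65, 3/11, 7/9, 5⋅√5, 5⋅ℯ})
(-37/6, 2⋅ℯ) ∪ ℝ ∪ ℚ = ℚ ∪ (-∞, ∞)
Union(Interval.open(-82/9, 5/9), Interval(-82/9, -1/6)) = Interval.Ropen(-82/9, 5/9)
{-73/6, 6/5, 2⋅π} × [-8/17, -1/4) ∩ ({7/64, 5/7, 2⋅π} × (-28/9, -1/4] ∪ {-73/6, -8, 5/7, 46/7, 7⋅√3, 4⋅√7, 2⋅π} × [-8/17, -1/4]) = {-73/6, 2⋅π} × [-8/17, -1/4)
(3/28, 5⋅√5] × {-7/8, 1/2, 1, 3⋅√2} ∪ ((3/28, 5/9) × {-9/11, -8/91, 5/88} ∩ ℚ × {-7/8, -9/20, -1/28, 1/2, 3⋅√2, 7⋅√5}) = (3/28, 5⋅√5] × {-7/8, 1/2, 1, 3⋅√2}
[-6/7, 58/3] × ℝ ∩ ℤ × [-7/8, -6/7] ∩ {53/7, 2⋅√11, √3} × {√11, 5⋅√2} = ∅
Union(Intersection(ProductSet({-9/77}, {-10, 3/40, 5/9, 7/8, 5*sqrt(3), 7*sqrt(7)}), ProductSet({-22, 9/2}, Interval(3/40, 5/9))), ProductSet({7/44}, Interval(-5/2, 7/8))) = ProductSet({7/44}, Interval(-5/2, 7/8))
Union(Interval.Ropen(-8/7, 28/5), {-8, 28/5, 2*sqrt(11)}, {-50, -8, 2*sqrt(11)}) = Union({-50, -8, 2*sqrt(11)}, Interval(-8/7, 28/5))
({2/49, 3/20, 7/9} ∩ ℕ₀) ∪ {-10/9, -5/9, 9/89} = {-10/9, -5/9, 9/89}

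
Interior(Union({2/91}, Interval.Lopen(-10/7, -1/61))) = Interval.open(-10/7, -1/61)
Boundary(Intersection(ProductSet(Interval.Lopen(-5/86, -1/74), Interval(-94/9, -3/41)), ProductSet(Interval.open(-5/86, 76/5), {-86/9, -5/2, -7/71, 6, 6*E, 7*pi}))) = ProductSet(Interval(-5/86, -1/74), {-86/9, -5/2, -7/71})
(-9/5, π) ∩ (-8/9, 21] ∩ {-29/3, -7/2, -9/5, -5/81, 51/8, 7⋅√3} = {-5/81}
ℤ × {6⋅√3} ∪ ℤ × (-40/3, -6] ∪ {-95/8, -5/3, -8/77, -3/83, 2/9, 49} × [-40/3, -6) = ({-95/8, -5/3, -8/77, -3/83, 2/9, 49} × [-40/3, -6)) ∪ (ℤ × ((-40/3, -6] ∪ {6⋅√3}))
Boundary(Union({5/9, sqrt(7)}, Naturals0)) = Union({5/9, sqrt(7)}, Naturals0)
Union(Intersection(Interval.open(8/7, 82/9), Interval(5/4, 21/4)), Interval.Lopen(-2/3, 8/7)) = Union(Interval.Lopen(-2/3, 8/7), Interval(5/4, 21/4))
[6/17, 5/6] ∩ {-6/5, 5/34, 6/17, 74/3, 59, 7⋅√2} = {6/17}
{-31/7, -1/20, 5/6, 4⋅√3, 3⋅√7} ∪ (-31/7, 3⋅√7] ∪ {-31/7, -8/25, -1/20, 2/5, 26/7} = [-31/7, 3⋅√7]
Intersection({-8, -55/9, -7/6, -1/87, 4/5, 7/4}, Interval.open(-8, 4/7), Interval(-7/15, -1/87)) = {-1/87}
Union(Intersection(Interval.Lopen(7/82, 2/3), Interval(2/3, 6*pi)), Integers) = Union({2/3}, Integers)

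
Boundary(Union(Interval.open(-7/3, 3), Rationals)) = Union(Interval(-oo, -7/3), Interval(3, oo))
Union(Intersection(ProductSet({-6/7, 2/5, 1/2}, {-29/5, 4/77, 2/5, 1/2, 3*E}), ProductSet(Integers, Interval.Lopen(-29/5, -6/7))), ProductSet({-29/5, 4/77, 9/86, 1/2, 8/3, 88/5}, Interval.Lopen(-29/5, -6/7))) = ProductSet({-29/5, 4/77, 9/86, 1/2, 8/3, 88/5}, Interval.Lopen(-29/5, -6/7))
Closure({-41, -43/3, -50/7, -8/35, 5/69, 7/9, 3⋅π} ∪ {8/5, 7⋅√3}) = {-41, -43/3, -50/7, -8/35, 5/69, 7/9, 8/5, 7⋅√3, 3⋅π}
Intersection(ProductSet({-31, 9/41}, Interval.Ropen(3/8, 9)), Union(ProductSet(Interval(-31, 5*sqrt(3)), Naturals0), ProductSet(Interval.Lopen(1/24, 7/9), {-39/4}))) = ProductSet({-31, 9/41}, Range(1, 9, 1))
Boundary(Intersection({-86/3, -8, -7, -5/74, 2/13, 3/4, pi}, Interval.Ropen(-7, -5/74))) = {-7}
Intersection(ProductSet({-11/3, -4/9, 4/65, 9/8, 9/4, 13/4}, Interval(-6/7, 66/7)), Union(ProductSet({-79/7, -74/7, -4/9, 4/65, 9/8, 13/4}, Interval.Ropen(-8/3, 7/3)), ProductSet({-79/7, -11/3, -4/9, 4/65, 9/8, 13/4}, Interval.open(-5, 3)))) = ProductSet({-11/3, -4/9, 4/65, 9/8, 13/4}, Interval.Ropen(-6/7, 3))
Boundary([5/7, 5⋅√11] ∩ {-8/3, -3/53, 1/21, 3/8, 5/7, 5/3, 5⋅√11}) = {5/7, 5/3, 5⋅√11}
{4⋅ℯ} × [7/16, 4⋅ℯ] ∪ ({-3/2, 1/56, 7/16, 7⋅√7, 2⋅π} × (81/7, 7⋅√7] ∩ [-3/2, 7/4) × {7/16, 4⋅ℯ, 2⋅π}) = {4⋅ℯ} × [7/16, 4⋅ℯ]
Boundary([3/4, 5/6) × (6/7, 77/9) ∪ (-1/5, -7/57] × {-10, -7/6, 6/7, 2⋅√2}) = ({3/4, 5/6} × [6/7, 77/9]) ∪ ([3/4, 5/6] × {6/7, 77/9}) ∪ ([-1/5, -7/57] × {-10, -7/6, 6/7, 2⋅√2})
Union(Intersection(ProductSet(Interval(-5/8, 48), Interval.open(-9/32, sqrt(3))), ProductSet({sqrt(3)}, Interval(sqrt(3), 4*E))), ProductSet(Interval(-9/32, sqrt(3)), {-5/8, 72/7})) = ProductSet(Interval(-9/32, sqrt(3)), {-5/8, 72/7})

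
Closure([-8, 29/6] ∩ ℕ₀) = {0, 1, …, 4}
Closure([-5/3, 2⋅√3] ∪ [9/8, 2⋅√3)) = [-5/3, 2⋅√3]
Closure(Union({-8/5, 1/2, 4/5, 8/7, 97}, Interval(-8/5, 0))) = Union({1/2, 4/5, 8/7, 97}, Interval(-8/5, 0))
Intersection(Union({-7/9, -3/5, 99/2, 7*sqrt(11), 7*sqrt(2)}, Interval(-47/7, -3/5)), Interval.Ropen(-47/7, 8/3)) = Interval(-47/7, -3/5)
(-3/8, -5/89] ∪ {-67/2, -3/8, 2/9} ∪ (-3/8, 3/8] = {-67/2} ∪ [-3/8, 3/8]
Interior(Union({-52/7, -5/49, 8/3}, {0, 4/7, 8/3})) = EmptySet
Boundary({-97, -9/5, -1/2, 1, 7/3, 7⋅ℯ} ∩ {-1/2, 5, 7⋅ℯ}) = {-1/2, 7⋅ℯ}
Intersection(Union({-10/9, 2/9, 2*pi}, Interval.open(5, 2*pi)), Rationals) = Union({-10/9, 2/9}, Intersection(Interval.Lopen(5, 2*pi), Rationals))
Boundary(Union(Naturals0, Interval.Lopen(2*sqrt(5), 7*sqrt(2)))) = Union(Complement(Naturals0, Interval.open(2*sqrt(5), 7*sqrt(2))), {7*sqrt(2), 2*sqrt(5)})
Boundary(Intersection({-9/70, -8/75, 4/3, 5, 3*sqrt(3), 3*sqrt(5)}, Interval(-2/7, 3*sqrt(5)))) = {-9/70, -8/75, 4/3, 5, 3*sqrt(3), 3*sqrt(5)}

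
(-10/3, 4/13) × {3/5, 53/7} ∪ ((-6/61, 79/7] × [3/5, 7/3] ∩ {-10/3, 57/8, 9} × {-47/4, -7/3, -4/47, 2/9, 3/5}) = ({57/8, 9} × {3/5}) ∪ ((-10/3, 4/13) × {3/5, 53/7})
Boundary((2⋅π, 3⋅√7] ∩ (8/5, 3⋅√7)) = {3⋅√7, 2⋅π}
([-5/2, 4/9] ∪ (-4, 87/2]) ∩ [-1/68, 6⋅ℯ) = [-1/68, 6⋅ℯ)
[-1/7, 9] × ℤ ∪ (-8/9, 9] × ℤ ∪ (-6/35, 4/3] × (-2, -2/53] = ((-8/9, 9] × ℤ) ∪ ((-6/35, 4/3] × (-2, -2/53])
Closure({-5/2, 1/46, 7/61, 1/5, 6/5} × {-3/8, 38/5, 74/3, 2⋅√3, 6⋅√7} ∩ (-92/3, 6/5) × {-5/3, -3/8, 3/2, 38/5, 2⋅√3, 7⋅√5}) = {-5/2, 1/46, 7/61, 1/5} × {-3/8, 38/5, 2⋅√3}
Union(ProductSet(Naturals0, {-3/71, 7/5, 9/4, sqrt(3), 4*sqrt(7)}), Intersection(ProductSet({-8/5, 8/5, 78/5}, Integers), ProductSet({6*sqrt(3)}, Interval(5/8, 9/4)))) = ProductSet(Naturals0, {-3/71, 7/5, 9/4, sqrt(3), 4*sqrt(7)})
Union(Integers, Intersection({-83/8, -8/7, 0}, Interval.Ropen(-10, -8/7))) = Integers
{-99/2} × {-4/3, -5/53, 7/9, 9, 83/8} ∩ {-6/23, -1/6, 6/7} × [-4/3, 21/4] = ∅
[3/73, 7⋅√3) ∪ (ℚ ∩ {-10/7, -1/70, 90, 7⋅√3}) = {-10/7, -1/70, 90} ∪ [3/73, 7⋅√3)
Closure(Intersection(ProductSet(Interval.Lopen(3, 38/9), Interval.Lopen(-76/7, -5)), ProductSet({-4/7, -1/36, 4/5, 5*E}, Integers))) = EmptySet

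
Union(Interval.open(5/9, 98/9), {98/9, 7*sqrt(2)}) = Interval.Lopen(5/9, 98/9)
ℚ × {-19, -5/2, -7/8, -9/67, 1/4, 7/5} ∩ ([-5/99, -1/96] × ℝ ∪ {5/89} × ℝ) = ({5/89} ∪ (ℚ ∩ [-5/99, -1/96])) × {-19, -5/2, -7/8, -9/67, 1/4, 7/5}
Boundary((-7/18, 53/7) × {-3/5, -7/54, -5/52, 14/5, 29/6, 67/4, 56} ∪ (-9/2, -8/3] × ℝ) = ({-9/2, -8/3} × ℝ) ∪ ([-7/18, 53/7] × {-3/5, -7/54, -5/52, 14/5, 29/6, 67/4, 56})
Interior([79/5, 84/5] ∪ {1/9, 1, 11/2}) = (79/5, 84/5)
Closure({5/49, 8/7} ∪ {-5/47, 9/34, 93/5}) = {-5/47, 5/49, 9/34, 8/7, 93/5}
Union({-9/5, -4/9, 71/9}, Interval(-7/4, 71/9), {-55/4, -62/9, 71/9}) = Union({-55/4, -62/9, -9/5}, Interval(-7/4, 71/9))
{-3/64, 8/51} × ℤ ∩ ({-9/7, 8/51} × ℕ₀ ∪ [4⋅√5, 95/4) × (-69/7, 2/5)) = {8/51} × ℕ₀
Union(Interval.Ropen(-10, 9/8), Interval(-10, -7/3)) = Interval.Ropen(-10, 9/8)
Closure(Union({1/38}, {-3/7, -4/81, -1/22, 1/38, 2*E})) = {-3/7, -4/81, -1/22, 1/38, 2*E}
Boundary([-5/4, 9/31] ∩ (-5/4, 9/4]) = {-5/4, 9/31}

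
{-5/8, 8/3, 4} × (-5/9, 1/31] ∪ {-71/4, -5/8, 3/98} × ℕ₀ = ({-71/4, -5/8, 3/98} × ℕ₀) ∪ ({-5/8, 8/3, 4} × (-5/9, 1/31])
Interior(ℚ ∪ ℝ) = ℝ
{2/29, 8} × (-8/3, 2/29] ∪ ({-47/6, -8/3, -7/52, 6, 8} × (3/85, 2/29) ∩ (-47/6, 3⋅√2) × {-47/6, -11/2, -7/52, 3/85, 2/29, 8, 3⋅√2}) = {2/29, 8} × (-8/3, 2/29]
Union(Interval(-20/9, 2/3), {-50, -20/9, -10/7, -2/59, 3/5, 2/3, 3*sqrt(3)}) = Union({-50, 3*sqrt(3)}, Interval(-20/9, 2/3))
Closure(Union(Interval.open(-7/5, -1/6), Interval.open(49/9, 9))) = Union(Interval(-7/5, -1/6), Interval(49/9, 9))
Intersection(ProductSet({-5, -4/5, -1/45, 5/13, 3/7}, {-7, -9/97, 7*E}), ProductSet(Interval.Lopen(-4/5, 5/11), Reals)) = ProductSet({-1/45, 5/13, 3/7}, {-7, -9/97, 7*E})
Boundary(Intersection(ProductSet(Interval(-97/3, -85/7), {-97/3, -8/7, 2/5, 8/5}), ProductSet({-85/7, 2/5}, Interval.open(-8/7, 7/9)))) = ProductSet({-85/7}, {2/5})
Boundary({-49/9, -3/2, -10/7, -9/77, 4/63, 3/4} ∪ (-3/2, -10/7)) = {-49/9, -3/2, -10/7, -9/77, 4/63, 3/4}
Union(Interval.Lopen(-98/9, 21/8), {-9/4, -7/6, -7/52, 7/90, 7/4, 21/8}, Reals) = Interval(-oo, oo)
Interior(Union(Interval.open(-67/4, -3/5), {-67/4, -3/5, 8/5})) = Interval.open(-67/4, -3/5)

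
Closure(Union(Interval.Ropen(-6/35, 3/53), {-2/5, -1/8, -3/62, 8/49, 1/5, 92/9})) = Union({-2/5, 8/49, 1/5, 92/9}, Interval(-6/35, 3/53))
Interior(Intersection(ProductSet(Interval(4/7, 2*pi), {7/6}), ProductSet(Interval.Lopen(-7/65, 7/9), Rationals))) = EmptySet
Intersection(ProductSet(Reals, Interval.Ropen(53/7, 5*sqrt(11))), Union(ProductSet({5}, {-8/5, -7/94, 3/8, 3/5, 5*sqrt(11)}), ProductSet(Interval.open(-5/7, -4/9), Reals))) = ProductSet(Interval.open(-5/7, -4/9), Interval.Ropen(53/7, 5*sqrt(11)))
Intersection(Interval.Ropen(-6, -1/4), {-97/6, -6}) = {-6}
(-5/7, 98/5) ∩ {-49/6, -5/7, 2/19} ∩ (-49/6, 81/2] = {2/19}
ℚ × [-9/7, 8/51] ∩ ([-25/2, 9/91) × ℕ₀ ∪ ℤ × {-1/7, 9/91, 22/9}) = (ℤ × {-1/7, 9/91}) ∪ ((ℚ ∩ [-25/2, 9/91)) × {0})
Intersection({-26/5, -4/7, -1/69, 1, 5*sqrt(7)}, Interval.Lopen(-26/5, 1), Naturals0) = {1}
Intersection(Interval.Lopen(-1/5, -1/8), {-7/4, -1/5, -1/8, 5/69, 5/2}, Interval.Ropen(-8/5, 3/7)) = {-1/8}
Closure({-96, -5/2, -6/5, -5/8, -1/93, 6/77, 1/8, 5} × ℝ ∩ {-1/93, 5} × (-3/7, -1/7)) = {-1/93, 5} × [-3/7, -1/7]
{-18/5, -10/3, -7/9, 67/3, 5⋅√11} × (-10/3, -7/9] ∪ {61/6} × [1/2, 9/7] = ({61/6} × [1/2, 9/7]) ∪ ({-18/5, -10/3, -7/9, 67/3, 5⋅√11} × (-10/3, -7/9])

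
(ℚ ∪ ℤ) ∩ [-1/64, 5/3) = ℚ ∩ [-1/64, 5/3)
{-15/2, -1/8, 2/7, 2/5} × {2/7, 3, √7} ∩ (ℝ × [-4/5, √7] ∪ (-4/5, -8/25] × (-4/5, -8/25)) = {-15/2, -1/8, 2/7, 2/5} × {2/7, √7}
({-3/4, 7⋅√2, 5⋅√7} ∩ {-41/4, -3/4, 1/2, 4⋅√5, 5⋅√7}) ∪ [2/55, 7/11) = {-3/4, 5⋅√7} ∪ [2/55, 7/11)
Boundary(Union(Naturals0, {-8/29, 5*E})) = Union({-8/29, 5*E}, Naturals0)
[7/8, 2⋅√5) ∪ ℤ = ℤ ∪ [7/8, 2⋅√5)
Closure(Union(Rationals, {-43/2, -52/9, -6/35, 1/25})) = Reals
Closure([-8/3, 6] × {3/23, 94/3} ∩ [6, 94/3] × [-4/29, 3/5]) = {6} × {3/23}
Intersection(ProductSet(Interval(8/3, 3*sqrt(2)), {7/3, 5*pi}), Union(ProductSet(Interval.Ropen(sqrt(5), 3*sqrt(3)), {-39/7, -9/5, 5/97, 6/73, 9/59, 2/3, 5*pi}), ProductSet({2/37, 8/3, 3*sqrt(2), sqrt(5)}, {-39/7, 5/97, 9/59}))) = ProductSet(Interval(8/3, 3*sqrt(2)), {5*pi})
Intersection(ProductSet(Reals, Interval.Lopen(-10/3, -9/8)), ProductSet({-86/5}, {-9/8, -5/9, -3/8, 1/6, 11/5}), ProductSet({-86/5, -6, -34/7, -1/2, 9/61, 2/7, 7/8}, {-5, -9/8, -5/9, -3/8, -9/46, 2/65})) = ProductSet({-86/5}, {-9/8})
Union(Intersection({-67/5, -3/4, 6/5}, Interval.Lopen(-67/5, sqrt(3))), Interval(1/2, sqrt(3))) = Union({-3/4}, Interval(1/2, sqrt(3)))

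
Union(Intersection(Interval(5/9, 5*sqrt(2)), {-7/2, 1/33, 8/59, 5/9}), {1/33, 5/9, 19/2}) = {1/33, 5/9, 19/2}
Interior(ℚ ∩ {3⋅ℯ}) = ∅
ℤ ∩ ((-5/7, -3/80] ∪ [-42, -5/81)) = {-42, -41, …, -1}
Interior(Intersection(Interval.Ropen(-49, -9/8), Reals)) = Interval.open(-49, -9/8)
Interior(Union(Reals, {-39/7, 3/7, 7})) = Reals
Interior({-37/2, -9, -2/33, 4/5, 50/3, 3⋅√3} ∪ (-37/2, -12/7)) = (-37/2, -12/7)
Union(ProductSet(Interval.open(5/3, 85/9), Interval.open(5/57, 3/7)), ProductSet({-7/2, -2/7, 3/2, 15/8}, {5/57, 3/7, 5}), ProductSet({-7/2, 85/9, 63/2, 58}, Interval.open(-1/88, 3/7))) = Union(ProductSet({-7/2, -2/7, 3/2, 15/8}, {5/57, 3/7, 5}), ProductSet({-7/2, 85/9, 63/2, 58}, Interval.open(-1/88, 3/7)), ProductSet(Interval.open(5/3, 85/9), Interval.open(5/57, 3/7)))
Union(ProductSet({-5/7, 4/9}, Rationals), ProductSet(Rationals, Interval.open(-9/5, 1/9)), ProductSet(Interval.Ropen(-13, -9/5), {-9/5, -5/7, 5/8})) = Union(ProductSet({-5/7, 4/9}, Rationals), ProductSet(Interval.Ropen(-13, -9/5), {-9/5, -5/7, 5/8}), ProductSet(Rationals, Interval.open(-9/5, 1/9)))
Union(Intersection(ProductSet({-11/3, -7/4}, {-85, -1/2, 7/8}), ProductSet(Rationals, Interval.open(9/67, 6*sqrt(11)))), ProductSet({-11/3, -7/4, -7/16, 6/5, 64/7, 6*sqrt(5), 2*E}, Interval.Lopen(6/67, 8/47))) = Union(ProductSet({-11/3, -7/4}, {7/8}), ProductSet({-11/3, -7/4, -7/16, 6/5, 64/7, 6*sqrt(5), 2*E}, Interval.Lopen(6/67, 8/47)))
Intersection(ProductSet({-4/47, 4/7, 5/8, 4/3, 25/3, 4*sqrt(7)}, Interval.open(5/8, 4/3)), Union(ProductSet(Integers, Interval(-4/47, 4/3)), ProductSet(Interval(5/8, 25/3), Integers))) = ProductSet({5/8, 4/3, 25/3}, Range(1, 2, 1))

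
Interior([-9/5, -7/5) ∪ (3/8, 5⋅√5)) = (-9/5, -7/5) ∪ (3/8, 5⋅√5)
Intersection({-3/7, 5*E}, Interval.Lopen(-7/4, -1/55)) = {-3/7}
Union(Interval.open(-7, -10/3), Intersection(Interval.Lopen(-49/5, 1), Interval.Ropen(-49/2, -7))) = Union(Interval.open(-49/5, -7), Interval.open(-7, -10/3))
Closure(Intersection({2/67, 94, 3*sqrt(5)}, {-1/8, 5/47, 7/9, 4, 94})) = {94}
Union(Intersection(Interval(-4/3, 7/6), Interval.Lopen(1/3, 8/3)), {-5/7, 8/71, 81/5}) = Union({-5/7, 8/71, 81/5}, Interval.Lopen(1/3, 7/6))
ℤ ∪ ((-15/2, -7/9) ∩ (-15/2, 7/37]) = ℤ ∪ (-15/2, -7/9)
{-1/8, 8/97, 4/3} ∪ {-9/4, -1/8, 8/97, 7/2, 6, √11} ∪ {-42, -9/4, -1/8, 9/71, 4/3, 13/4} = {-42, -9/4, -1/8, 8/97, 9/71, 4/3, 13/4, 7/2, 6, √11}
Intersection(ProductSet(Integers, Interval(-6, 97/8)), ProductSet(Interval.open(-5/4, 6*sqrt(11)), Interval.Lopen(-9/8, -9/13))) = ProductSet(Range(-1, 20, 1), Interval.Lopen(-9/8, -9/13))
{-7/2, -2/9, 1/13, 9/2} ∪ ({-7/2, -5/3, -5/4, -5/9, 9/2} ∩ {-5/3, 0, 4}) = {-7/2, -5/3, -2/9, 1/13, 9/2}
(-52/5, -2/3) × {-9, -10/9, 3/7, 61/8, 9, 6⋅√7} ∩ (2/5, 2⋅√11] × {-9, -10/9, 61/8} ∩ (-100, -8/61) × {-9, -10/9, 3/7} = ∅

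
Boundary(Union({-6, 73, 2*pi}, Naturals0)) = Union({-6, 2*pi}, Naturals0)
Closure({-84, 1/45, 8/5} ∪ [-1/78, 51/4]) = {-84} ∪ [-1/78, 51/4]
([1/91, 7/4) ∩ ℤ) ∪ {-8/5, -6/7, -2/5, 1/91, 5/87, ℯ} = {-8/5, -6/7, -2/5, 1/91, 5/87, ℯ} ∪ {1}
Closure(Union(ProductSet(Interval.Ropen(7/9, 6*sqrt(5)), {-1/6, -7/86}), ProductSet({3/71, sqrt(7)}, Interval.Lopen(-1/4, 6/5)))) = Union(ProductSet({3/71, sqrt(7)}, Interval(-1/4, 6/5)), ProductSet(Interval(7/9, 6*sqrt(5)), {-1/6, -7/86}))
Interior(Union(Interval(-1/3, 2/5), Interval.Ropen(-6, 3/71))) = Interval.open(-6, 2/5)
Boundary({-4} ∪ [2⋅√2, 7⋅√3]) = {-4, 2⋅√2, 7⋅√3}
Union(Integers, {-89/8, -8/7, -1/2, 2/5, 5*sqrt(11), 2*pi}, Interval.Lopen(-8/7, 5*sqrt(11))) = Union({-89/8}, Integers, Interval(-8/7, 5*sqrt(11)))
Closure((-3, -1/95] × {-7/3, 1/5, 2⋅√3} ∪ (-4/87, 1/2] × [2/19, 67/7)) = ({-4/87, 1/2} × [2/19, 67/7]) ∪ ([-4/87, 1/2] × {2/19, 67/7}) ∪ ((-4/87, 1/2] × [2/19, 67/7)) ∪ ([-3, -1/95] × {-7/3, 1/5, 2⋅√3})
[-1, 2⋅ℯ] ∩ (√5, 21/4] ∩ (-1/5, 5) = (√5, 5)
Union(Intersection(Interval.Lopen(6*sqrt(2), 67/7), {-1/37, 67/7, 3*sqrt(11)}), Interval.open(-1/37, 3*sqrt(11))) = Interval.open(-1/37, 3*sqrt(11))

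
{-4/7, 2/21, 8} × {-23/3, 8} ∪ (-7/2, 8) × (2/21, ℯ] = ({-4/7, 2/21, 8} × {-23/3, 8}) ∪ ((-7/2, 8) × (2/21, ℯ])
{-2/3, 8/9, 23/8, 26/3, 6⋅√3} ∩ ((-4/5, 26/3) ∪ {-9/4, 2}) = {-2/3, 8/9, 23/8}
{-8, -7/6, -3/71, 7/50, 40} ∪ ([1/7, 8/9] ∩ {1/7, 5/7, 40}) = {-8, -7/6, -3/71, 7/50, 1/7, 5/7, 40}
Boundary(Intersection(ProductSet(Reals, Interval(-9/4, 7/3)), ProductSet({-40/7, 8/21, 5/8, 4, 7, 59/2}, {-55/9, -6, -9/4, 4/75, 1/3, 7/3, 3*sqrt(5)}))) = ProductSet({-40/7, 8/21, 5/8, 4, 7, 59/2}, {-9/4, 4/75, 1/3, 7/3})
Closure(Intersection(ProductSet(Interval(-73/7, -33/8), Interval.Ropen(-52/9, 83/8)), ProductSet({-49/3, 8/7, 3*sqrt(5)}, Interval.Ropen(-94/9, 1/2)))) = EmptySet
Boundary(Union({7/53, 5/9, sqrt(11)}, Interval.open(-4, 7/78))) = {-4, 7/78, 7/53, 5/9, sqrt(11)}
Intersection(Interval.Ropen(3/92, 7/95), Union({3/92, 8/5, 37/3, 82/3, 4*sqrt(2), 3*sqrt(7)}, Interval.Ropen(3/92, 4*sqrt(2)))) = Interval.Ropen(3/92, 7/95)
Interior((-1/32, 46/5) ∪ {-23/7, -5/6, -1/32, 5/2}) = (-1/32, 46/5)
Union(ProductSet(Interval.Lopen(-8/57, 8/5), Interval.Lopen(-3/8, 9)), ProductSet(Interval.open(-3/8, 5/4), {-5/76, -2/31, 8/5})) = Union(ProductSet(Interval.open(-3/8, 5/4), {-5/76, -2/31, 8/5}), ProductSet(Interval.Lopen(-8/57, 8/5), Interval.Lopen(-3/8, 9)))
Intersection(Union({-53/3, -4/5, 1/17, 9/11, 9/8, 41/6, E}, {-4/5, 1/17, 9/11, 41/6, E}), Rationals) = {-53/3, -4/5, 1/17, 9/11, 9/8, 41/6}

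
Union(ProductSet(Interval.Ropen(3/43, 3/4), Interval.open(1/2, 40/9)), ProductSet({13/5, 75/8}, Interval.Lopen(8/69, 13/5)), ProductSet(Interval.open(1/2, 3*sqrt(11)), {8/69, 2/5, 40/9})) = Union(ProductSet({13/5, 75/8}, Interval.Lopen(8/69, 13/5)), ProductSet(Interval.Ropen(3/43, 3/4), Interval.open(1/2, 40/9)), ProductSet(Interval.open(1/2, 3*sqrt(11)), {8/69, 2/5, 40/9}))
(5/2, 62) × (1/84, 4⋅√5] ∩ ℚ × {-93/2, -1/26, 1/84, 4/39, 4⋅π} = (ℚ ∩ (5/2, 62)) × {4/39}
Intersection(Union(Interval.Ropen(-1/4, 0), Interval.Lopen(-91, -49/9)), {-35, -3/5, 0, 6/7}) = {-35}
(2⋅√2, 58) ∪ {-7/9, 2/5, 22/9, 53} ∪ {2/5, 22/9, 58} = {-7/9, 2/5, 22/9} ∪ (2⋅√2, 58]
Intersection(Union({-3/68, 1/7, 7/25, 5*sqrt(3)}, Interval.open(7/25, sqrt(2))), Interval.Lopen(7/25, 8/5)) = Interval.open(7/25, sqrt(2))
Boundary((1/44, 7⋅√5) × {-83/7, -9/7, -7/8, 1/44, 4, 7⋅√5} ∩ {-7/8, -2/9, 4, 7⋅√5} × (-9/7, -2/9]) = {4} × {-7/8}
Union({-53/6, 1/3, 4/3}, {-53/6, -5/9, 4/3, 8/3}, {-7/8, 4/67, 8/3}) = {-53/6, -7/8, -5/9, 4/67, 1/3, 4/3, 8/3}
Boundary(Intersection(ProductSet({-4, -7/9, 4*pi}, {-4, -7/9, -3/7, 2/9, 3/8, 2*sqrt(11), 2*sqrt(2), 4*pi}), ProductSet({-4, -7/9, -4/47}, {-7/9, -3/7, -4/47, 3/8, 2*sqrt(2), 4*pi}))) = ProductSet({-4, -7/9}, {-7/9, -3/7, 3/8, 2*sqrt(2), 4*pi})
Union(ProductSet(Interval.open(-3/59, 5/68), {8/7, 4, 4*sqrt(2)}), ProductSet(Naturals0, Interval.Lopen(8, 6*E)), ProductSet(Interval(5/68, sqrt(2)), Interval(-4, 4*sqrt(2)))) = Union(ProductSet(Interval.open(-3/59, 5/68), {8/7, 4, 4*sqrt(2)}), ProductSet(Interval(5/68, sqrt(2)), Interval(-4, 4*sqrt(2))), ProductSet(Naturals0, Interval.Lopen(8, 6*E)))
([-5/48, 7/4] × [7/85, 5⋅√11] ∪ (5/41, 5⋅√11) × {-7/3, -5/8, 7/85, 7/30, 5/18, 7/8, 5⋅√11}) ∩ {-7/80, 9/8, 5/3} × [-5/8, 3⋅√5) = ({9/8, 5/3} × {-5/8, 7/85, 7/30, 5/18, 7/8}) ∪ ({-7/80, 9/8, 5/3} × [7/85, 3⋅√5))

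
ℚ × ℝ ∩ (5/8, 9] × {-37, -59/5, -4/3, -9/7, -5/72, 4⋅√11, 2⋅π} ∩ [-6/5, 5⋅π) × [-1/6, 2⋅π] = (ℚ ∩ (5/8, 9]) × {-5/72, 2⋅π}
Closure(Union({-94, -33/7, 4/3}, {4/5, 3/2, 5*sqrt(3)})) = {-94, -33/7, 4/5, 4/3, 3/2, 5*sqrt(3)}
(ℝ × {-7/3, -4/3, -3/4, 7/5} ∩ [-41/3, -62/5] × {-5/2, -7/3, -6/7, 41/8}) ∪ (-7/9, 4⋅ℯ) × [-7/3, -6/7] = ([-41/3, -62/5] × {-7/3}) ∪ ((-7/9, 4⋅ℯ) × [-7/3, -6/7])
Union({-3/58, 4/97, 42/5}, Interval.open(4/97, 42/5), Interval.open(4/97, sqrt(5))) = Union({-3/58}, Interval(4/97, 42/5))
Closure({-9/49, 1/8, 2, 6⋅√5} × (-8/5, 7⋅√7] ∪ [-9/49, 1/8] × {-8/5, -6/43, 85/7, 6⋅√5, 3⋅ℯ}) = ([-9/49, 1/8] × {-8/5, -6/43, 85/7, 6⋅√5, 3⋅ℯ}) ∪ ({-9/49, 1/8, 2, 6⋅√5} × [-8/5, 7⋅√7])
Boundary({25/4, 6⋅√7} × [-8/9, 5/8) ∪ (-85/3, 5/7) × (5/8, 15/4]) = ({-85/3, 5/7} × [5/8, 15/4]) ∪ ([-85/3, 5/7] × {5/8, 15/4}) ∪ ({25/4, 6⋅√7} × [-8/9, 5/8])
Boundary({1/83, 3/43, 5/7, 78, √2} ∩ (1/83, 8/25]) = {3/43}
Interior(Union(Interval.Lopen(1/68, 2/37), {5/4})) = Interval.open(1/68, 2/37)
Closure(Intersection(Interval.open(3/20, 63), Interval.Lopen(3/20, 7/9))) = Interval(3/20, 7/9)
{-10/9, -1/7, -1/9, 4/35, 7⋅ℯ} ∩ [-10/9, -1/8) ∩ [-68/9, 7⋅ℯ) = {-10/9, -1/7}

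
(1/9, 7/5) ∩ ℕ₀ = {1}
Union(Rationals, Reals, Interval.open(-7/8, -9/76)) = Interval(-oo, oo)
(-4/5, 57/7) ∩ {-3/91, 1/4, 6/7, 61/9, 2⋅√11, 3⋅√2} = {-3/91, 1/4, 6/7, 61/9, 2⋅√11, 3⋅√2}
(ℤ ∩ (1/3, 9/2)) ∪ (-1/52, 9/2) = (-1/52, 9/2) ∪ {1, 2, 3, 4}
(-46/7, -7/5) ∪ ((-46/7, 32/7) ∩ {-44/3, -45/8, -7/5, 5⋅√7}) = (-46/7, -7/5]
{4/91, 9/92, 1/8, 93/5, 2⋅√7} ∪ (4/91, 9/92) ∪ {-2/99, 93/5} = {-2/99, 1/8, 93/5, 2⋅√7} ∪ [4/91, 9/92]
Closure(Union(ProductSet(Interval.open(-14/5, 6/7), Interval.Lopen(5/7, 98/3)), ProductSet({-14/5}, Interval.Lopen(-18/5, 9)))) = Union(ProductSet({-14/5}, Interval(-18/5, 9)), ProductSet({-14/5, 6/7}, Interval(5/7, 98/3)), ProductSet(Interval(-14/5, 6/7), {5/7, 98/3}), ProductSet(Interval.open(-14/5, 6/7), Interval.Lopen(5/7, 98/3)))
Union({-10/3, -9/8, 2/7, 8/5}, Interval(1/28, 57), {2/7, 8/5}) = Union({-10/3, -9/8}, Interval(1/28, 57))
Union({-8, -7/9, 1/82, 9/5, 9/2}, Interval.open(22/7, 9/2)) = Union({-8, -7/9, 1/82, 9/5}, Interval.Lopen(22/7, 9/2))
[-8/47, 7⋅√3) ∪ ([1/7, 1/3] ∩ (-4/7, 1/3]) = [-8/47, 7⋅√3)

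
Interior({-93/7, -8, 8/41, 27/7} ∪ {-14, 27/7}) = ∅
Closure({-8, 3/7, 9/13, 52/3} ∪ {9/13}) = {-8, 3/7, 9/13, 52/3}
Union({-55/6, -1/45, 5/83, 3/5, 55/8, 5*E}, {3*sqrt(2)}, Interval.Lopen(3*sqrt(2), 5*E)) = Union({-55/6, -1/45, 5/83, 3/5}, Interval(3*sqrt(2), 5*E))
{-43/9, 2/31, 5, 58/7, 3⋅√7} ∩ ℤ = {5}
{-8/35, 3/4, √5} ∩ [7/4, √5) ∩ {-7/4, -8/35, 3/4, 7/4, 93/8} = ∅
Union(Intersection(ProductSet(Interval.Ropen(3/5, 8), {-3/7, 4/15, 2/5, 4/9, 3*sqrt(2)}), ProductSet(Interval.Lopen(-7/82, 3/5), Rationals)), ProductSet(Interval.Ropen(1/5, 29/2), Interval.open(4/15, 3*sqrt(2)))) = Union(ProductSet({3/5}, {-3/7, 4/15, 2/5, 4/9}), ProductSet(Interval.Ropen(1/5, 29/2), Interval.open(4/15, 3*sqrt(2))))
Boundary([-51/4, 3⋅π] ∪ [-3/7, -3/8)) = {-51/4, 3⋅π}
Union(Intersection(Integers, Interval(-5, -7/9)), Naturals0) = Union(Naturals0, Range(-5, 0, 1))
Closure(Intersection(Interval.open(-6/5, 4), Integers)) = Range(-1, 4, 1)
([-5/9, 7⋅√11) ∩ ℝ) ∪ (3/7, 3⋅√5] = [-5/9, 7⋅√11)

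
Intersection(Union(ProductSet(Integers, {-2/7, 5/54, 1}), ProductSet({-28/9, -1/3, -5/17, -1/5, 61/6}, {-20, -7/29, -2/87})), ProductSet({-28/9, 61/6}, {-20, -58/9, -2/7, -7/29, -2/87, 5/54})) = ProductSet({-28/9, 61/6}, {-20, -7/29, -2/87})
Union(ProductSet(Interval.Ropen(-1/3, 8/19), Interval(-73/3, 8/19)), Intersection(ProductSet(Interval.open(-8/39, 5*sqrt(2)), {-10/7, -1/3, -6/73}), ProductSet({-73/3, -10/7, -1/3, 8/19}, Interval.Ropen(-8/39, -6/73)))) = ProductSet(Interval.Ropen(-1/3, 8/19), Interval(-73/3, 8/19))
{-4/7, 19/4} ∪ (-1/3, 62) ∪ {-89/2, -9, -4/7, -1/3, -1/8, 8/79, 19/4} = {-89/2, -9, -4/7} ∪ [-1/3, 62)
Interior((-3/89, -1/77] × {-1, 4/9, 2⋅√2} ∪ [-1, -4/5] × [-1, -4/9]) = (-1, -4/5) × (-1, -4/9)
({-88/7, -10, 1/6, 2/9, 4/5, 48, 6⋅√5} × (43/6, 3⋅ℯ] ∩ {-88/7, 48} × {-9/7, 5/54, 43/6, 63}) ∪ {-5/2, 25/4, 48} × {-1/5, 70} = {-5/2, 25/4, 48} × {-1/5, 70}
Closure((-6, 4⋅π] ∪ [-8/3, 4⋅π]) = [-6, 4⋅π]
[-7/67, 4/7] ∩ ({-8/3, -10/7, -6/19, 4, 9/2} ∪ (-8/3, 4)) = [-7/67, 4/7]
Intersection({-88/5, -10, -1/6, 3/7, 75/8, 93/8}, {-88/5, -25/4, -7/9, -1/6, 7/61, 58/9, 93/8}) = {-88/5, -1/6, 93/8}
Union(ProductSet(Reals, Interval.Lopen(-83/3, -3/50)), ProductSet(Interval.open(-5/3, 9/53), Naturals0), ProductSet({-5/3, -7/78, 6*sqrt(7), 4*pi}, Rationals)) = Union(ProductSet({-5/3, -7/78, 6*sqrt(7), 4*pi}, Rationals), ProductSet(Interval.open(-5/3, 9/53), Naturals0), ProductSet(Reals, Interval.Lopen(-83/3, -3/50)))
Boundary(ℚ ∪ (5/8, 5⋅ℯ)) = (-∞, 5/8] ∪ [5⋅ℯ, ∞)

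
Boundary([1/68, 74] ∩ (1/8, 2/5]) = {1/8, 2/5}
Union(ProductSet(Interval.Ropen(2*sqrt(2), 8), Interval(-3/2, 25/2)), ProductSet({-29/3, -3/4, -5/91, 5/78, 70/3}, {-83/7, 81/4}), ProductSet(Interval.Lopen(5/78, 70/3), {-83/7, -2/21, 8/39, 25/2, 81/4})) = Union(ProductSet({-29/3, -3/4, -5/91, 5/78, 70/3}, {-83/7, 81/4}), ProductSet(Interval.Lopen(5/78, 70/3), {-83/7, -2/21, 8/39, 25/2, 81/4}), ProductSet(Interval.Ropen(2*sqrt(2), 8), Interval(-3/2, 25/2)))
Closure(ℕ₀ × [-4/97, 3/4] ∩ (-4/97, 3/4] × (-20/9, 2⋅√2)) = {0} × [-4/97, 3/4]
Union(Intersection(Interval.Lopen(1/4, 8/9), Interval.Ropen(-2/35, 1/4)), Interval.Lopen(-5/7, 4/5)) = Interval.Lopen(-5/7, 4/5)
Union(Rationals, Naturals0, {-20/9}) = Rationals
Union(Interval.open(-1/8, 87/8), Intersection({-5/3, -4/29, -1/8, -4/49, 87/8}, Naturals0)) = Interval.open(-1/8, 87/8)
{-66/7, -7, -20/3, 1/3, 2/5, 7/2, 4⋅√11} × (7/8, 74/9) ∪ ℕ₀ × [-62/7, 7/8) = (ℕ₀ × [-62/7, 7/8)) ∪ ({-66/7, -7, -20/3, 1/3, 2/5, 7/2, 4⋅√11} × (7/8, 74/9))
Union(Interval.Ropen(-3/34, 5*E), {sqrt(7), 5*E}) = Interval(-3/34, 5*E)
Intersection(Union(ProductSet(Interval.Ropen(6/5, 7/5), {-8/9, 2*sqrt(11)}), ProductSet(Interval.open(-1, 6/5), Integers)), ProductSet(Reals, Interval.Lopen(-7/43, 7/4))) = ProductSet(Interval.open(-1, 6/5), Range(0, 2, 1))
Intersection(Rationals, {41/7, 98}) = {41/7, 98}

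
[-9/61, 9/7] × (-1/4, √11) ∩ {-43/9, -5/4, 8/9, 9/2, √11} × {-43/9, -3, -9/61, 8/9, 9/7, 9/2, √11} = {8/9} × {-9/61, 8/9, 9/7}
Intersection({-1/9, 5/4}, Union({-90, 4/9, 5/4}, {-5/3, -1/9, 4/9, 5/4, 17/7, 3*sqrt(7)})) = {-1/9, 5/4}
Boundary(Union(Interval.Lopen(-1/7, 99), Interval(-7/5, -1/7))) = {-7/5, 99}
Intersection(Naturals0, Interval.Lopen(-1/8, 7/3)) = Range(0, 3, 1)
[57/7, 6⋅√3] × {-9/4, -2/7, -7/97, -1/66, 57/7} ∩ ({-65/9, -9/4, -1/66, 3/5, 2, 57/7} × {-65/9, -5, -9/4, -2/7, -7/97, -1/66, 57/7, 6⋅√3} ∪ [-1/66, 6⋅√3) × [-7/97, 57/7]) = ({57/7} × {-9/4, -2/7, -7/97, -1/66, 57/7}) ∪ ([57/7, 6⋅√3) × {-7/97, -1/66, 57/7})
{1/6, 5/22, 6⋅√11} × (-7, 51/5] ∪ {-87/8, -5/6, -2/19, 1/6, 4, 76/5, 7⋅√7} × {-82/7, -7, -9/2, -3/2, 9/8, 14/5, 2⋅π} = ({1/6, 5/22, 6⋅√11} × (-7, 51/5]) ∪ ({-87/8, -5/6, -2/19, 1/6, 4, 76/5, 7⋅√7} × {-82/7, -7, -9/2, -3/2, 9/8, 14/5, 2⋅π})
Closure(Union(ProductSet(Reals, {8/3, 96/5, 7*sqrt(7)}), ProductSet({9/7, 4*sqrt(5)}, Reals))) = Union(ProductSet({9/7, 4*sqrt(5)}, Reals), ProductSet(Reals, {8/3, 96/5, 7*sqrt(7)}))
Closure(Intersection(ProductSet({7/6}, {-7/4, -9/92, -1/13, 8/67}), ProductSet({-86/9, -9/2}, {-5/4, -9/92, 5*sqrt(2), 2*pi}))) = EmptySet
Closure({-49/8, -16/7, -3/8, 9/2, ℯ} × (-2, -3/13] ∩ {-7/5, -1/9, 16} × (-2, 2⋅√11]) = ∅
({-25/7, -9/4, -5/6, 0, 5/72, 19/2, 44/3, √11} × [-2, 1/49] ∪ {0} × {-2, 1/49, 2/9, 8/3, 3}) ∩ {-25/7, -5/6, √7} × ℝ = {-25/7, -5/6} × [-2, 1/49]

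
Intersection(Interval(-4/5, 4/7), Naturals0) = Range(0, 1, 1)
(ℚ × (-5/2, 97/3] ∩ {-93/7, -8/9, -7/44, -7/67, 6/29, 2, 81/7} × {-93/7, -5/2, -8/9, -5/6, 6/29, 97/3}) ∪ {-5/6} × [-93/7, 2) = ({-5/6} × [-93/7, 2)) ∪ ({-93/7, -8/9, -7/44, -7/67, 6/29, 2, 81/7} × {-8/9, -5/6, 6/29, 97/3})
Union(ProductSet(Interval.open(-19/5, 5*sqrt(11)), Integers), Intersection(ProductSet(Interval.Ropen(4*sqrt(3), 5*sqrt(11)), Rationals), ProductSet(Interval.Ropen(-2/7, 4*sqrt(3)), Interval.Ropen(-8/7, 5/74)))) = ProductSet(Interval.open(-19/5, 5*sqrt(11)), Integers)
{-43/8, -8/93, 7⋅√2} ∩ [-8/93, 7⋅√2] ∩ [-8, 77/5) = {-8/93, 7⋅√2}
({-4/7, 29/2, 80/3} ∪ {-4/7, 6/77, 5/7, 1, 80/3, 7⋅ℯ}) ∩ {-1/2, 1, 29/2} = {1, 29/2}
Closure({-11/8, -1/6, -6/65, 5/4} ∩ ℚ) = {-11/8, -1/6, -6/65, 5/4}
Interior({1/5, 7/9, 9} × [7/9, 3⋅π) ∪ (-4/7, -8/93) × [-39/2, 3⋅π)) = (-4/7, -8/93) × (-39/2, 3⋅π)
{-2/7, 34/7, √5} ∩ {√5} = {√5}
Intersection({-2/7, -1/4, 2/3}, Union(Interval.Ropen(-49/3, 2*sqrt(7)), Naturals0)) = {-2/7, -1/4, 2/3}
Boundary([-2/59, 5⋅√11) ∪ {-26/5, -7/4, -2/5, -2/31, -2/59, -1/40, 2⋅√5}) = {-26/5, -7/4, -2/5, -2/31, -2/59, 5⋅√11}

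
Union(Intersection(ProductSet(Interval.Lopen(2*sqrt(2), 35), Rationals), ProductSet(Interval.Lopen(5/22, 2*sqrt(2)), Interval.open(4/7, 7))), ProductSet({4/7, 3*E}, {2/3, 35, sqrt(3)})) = ProductSet({4/7, 3*E}, {2/3, 35, sqrt(3)})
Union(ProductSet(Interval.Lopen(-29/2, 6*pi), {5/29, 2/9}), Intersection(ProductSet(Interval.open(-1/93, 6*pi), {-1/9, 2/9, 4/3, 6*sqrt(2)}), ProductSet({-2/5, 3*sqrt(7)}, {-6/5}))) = ProductSet(Interval.Lopen(-29/2, 6*pi), {5/29, 2/9})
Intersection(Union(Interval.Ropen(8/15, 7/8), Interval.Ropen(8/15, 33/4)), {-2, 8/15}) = {8/15}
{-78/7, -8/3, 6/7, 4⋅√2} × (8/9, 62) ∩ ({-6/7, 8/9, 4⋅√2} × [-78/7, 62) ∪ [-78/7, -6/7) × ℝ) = {-78/7, -8/3, 4⋅√2} × (8/9, 62)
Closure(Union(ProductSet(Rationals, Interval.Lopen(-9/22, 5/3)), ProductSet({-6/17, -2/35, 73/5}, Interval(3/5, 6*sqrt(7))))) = Union(ProductSet({-6/17, -2/35, 73/5}, Interval(3/5, 6*sqrt(7))), ProductSet(Reals, Interval(-9/22, 5/3)))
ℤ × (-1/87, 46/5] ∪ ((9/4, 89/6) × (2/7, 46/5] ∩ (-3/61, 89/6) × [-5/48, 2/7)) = ℤ × (-1/87, 46/5]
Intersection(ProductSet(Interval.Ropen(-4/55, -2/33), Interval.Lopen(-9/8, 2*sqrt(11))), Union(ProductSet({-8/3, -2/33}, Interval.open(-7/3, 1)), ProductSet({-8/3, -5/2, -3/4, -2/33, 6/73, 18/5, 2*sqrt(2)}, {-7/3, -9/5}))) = EmptySet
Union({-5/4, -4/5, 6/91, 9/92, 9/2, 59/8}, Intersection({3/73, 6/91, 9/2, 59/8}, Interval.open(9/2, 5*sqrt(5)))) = {-5/4, -4/5, 6/91, 9/92, 9/2, 59/8}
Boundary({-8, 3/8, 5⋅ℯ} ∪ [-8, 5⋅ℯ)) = {-8, 5⋅ℯ}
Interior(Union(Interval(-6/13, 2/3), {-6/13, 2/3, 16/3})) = Interval.open(-6/13, 2/3)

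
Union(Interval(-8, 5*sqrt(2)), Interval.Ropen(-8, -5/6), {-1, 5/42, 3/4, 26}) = Union({26}, Interval(-8, 5*sqrt(2)))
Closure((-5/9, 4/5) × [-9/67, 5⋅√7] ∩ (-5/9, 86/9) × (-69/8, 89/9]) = [-5/9, 4/5] × [-9/67, 89/9]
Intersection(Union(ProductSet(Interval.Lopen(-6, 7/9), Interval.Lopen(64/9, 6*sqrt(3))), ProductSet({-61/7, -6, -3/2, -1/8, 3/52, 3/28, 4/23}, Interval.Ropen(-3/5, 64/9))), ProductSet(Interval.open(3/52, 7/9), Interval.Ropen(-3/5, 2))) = ProductSet({3/28, 4/23}, Interval.Ropen(-3/5, 2))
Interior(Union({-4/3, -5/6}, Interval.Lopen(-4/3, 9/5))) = Interval.open(-4/3, 9/5)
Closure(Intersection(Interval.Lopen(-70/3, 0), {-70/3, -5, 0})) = {-5, 0}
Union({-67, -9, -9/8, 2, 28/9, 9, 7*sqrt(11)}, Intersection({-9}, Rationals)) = {-67, -9, -9/8, 2, 28/9, 9, 7*sqrt(11)}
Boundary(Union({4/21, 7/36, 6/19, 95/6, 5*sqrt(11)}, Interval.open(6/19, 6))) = {4/21, 7/36, 6/19, 6, 95/6, 5*sqrt(11)}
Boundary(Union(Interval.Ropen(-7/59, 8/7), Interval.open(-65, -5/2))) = {-65, -5/2, -7/59, 8/7}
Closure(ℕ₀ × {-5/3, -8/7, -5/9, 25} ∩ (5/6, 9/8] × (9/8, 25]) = {1} × {25}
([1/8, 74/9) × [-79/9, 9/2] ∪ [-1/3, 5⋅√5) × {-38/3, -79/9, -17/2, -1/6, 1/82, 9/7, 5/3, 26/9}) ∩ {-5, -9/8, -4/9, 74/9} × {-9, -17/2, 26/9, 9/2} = {74/9} × {-17/2, 26/9}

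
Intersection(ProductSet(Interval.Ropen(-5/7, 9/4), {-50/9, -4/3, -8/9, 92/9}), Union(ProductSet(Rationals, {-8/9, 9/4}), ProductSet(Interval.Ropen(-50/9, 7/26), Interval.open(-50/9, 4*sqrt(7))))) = Union(ProductSet(Intersection(Interval.Ropen(-5/7, 9/4), Rationals), {-8/9}), ProductSet(Interval.Ropen(-5/7, 7/26), {-4/3, -8/9, 92/9}))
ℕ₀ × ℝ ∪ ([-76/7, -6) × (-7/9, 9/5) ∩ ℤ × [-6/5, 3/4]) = (ℕ₀ × ℝ) ∪ ({-10, -9, -8, -7} × (-7/9, 3/4])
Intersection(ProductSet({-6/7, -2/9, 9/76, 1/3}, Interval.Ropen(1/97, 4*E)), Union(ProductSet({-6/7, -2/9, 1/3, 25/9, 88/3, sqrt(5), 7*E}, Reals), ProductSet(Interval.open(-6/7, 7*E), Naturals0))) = Union(ProductSet({-6/7, -2/9, 1/3}, Interval.Ropen(1/97, 4*E)), ProductSet({-2/9, 9/76, 1/3}, Range(1, 11, 1)))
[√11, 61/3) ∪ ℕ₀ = ℕ₀ ∪ [√11, 61/3)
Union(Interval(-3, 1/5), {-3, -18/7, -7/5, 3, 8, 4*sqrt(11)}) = Union({3, 8, 4*sqrt(11)}, Interval(-3, 1/5))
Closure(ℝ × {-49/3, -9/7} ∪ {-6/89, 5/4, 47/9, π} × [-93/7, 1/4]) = (ℝ × {-49/3, -9/7}) ∪ ({-6/89, 5/4, 47/9, π} × [-93/7, 1/4])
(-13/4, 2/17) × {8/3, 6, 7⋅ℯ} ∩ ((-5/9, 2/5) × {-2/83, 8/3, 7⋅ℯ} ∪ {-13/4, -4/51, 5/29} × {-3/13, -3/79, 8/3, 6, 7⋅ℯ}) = ({-4/51} × {8/3, 6, 7⋅ℯ}) ∪ ((-5/9, 2/17) × {8/3, 7⋅ℯ})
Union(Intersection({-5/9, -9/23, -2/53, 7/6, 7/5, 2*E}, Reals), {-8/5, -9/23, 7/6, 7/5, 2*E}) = {-8/5, -5/9, -9/23, -2/53, 7/6, 7/5, 2*E}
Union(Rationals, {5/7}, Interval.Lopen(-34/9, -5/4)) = Union(Interval(-34/9, -5/4), Rationals)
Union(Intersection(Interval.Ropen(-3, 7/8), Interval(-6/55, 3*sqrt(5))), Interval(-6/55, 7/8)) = Interval(-6/55, 7/8)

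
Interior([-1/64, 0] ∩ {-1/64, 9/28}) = ∅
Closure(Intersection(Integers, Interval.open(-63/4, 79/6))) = Range(-15, 14, 1)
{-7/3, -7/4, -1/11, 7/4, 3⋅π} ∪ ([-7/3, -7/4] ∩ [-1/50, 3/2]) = {-7/3, -7/4, -1/11, 7/4, 3⋅π}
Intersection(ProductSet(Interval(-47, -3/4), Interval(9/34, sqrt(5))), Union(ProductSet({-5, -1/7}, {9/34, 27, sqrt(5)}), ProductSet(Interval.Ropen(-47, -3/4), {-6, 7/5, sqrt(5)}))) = Union(ProductSet({-5}, {9/34, sqrt(5)}), ProductSet(Interval.Ropen(-47, -3/4), {7/5, sqrt(5)}))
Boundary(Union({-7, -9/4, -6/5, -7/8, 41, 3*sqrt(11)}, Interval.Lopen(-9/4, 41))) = {-7, -9/4, 41}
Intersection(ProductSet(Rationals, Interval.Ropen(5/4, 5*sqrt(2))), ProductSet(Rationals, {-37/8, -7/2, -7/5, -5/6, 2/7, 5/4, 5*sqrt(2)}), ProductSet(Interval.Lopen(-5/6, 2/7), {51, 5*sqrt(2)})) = EmptySet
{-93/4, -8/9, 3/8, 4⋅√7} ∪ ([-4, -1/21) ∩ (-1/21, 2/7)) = {-93/4, -8/9, 3/8, 4⋅√7}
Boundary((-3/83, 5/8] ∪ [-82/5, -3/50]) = {-82/5, -3/50, -3/83, 5/8}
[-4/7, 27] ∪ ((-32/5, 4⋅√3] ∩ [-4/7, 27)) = [-4/7, 27]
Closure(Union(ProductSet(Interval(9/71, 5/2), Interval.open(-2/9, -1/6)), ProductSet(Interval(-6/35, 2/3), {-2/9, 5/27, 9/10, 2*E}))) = Union(ProductSet(Interval(-6/35, 2/3), {-2/9, 5/27, 9/10, 2*E}), ProductSet(Interval(9/71, 5/2), Interval(-2/9, -1/6)))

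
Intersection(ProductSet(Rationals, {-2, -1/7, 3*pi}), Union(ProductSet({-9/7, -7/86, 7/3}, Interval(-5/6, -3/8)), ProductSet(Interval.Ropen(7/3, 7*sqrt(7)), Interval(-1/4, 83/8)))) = ProductSet(Intersection(Interval.Ropen(7/3, 7*sqrt(7)), Rationals), {-1/7, 3*pi})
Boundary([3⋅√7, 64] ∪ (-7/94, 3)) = {-7/94, 3, 64, 3⋅√7}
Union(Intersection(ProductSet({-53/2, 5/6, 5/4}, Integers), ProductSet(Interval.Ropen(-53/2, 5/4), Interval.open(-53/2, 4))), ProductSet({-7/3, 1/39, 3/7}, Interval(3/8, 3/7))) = Union(ProductSet({-53/2, 5/6}, Range(-26, 4, 1)), ProductSet({-7/3, 1/39, 3/7}, Interval(3/8, 3/7)))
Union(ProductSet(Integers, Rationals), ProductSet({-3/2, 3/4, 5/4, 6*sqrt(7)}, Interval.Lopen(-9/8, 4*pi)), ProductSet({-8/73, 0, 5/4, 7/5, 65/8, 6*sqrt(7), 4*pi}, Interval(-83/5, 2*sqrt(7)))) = Union(ProductSet({-3/2, 3/4, 5/4, 6*sqrt(7)}, Interval.Lopen(-9/8, 4*pi)), ProductSet({-8/73, 0, 5/4, 7/5, 65/8, 6*sqrt(7), 4*pi}, Interval(-83/5, 2*sqrt(7))), ProductSet(Integers, Rationals))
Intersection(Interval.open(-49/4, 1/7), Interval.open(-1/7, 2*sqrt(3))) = Interval.open(-1/7, 1/7)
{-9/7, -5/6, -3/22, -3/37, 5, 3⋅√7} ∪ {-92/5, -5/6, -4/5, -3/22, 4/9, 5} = {-92/5, -9/7, -5/6, -4/5, -3/22, -3/37, 4/9, 5, 3⋅√7}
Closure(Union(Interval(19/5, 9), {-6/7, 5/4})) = Union({-6/7, 5/4}, Interval(19/5, 9))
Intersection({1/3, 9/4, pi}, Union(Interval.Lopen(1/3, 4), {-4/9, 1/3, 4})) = {1/3, 9/4, pi}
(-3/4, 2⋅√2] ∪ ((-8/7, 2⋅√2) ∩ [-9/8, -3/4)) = [-9/8, -3/4) ∪ (-3/4, 2⋅√2]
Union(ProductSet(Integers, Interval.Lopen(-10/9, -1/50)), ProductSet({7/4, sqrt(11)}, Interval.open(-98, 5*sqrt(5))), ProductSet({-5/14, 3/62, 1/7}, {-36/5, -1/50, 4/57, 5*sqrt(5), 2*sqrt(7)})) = Union(ProductSet({7/4, sqrt(11)}, Interval.open(-98, 5*sqrt(5))), ProductSet({-5/14, 3/62, 1/7}, {-36/5, -1/50, 4/57, 5*sqrt(5), 2*sqrt(7)}), ProductSet(Integers, Interval.Lopen(-10/9, -1/50)))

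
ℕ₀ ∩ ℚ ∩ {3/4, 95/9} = ∅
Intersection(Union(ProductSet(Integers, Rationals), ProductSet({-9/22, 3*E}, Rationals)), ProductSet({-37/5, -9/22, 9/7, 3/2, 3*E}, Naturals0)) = ProductSet({-9/22, 3*E}, Naturals0)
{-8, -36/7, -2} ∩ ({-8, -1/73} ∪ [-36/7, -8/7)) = {-8, -36/7, -2}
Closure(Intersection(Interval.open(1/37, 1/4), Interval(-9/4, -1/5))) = EmptySet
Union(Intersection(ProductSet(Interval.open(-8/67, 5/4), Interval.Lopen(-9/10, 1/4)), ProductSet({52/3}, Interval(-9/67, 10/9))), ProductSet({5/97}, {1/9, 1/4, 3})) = ProductSet({5/97}, {1/9, 1/4, 3})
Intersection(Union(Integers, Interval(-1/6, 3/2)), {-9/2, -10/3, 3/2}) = {3/2}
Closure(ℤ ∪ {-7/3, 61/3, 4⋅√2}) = ℤ ∪ {-7/3, 61/3, 4⋅√2}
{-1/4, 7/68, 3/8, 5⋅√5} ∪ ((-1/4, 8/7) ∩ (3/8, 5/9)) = {-1/4, 7/68, 5⋅√5} ∪ [3/8, 5/9)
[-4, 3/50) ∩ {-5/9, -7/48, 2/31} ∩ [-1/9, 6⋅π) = ∅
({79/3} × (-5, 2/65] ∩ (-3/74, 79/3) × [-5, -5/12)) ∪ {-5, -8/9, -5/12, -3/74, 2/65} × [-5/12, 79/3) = {-5, -8/9, -5/12, -3/74, 2/65} × [-5/12, 79/3)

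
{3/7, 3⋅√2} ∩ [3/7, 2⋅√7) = {3/7, 3⋅√2}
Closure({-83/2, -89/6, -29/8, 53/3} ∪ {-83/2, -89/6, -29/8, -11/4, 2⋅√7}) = {-83/2, -89/6, -29/8, -11/4, 53/3, 2⋅√7}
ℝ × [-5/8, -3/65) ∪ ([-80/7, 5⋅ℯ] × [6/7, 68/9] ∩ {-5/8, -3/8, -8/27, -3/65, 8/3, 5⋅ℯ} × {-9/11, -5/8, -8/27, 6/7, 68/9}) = (ℝ × [-5/8, -3/65)) ∪ ({-5/8, -3/8, -8/27, -3/65, 8/3, 5⋅ℯ} × {6/7, 68/9})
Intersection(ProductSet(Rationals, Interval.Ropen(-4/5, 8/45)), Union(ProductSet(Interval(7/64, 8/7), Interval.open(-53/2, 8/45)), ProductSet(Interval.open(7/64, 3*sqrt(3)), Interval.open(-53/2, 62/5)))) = ProductSet(Union(Intersection(Interval(7/64, 8/7), Rationals), Intersection(Interval.open(7/64, 3*sqrt(3)), Rationals)), Interval.Ropen(-4/5, 8/45))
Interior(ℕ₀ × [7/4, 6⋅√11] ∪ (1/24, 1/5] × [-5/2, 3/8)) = (1/24, 1/5) × (-5/2, 3/8)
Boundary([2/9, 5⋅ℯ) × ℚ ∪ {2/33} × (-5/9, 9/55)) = ({2/33} × [-5/9, 9/55]) ∪ ([2/9, 5⋅ℯ] × ℝ)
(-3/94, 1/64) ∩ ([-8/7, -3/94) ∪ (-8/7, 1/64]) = (-3/94, 1/64)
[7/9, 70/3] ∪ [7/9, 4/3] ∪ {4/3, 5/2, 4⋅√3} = [7/9, 70/3]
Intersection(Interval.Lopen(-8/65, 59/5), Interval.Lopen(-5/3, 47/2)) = Interval.Lopen(-8/65, 59/5)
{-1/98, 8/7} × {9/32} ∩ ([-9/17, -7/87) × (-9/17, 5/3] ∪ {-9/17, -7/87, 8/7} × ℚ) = {8/7} × {9/32}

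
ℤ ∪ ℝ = ℝ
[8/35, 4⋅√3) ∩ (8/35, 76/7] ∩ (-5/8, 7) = (8/35, 4⋅√3)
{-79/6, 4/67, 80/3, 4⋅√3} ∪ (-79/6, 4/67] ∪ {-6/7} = [-79/6, 4/67] ∪ {80/3, 4⋅√3}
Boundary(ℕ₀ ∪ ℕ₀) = ℕ₀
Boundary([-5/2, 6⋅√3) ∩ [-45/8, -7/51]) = {-5/2, -7/51}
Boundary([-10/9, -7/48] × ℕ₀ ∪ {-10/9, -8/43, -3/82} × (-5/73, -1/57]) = ([-10/9, -7/48] × ℕ₀) ∪ ({-10/9, -8/43, -3/82} × [-5/73, -1/57])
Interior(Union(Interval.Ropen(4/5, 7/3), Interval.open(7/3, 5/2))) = Union(Interval.open(4/5, 7/3), Interval.open(7/3, 5/2))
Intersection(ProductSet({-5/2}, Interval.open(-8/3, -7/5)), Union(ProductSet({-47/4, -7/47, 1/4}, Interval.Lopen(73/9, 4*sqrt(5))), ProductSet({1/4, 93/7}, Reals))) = EmptySet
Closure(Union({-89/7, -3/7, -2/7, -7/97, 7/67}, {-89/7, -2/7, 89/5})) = {-89/7, -3/7, -2/7, -7/97, 7/67, 89/5}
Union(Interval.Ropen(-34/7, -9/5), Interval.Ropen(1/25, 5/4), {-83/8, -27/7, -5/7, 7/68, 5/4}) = Union({-83/8, -5/7}, Interval.Ropen(-34/7, -9/5), Interval(1/25, 5/4))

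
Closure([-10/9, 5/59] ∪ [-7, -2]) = [-7, -2] ∪ [-10/9, 5/59]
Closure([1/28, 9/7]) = [1/28, 9/7]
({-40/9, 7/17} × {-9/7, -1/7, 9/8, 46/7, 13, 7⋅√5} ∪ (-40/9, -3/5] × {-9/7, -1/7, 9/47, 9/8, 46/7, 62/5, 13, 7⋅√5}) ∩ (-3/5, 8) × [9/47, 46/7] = {7/17} × {9/8, 46/7}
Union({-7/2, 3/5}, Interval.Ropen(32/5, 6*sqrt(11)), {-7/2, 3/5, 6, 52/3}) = Union({-7/2, 3/5, 6}, Interval.Ropen(32/5, 6*sqrt(11)))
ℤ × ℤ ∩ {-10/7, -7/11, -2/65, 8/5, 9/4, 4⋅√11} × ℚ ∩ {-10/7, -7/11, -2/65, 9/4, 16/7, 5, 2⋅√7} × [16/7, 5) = ∅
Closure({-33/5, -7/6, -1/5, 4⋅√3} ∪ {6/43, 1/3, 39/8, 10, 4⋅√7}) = {-33/5, -7/6, -1/5, 6/43, 1/3, 39/8, 10, 4⋅√3, 4⋅√7}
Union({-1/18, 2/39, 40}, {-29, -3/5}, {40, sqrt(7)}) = {-29, -3/5, -1/18, 2/39, 40, sqrt(7)}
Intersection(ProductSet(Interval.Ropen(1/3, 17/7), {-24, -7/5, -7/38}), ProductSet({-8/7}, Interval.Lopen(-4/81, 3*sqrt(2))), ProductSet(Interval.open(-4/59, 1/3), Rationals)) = EmptySet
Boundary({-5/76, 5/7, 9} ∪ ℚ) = ℝ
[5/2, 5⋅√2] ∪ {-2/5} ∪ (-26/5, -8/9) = (-26/5, -8/9) ∪ {-2/5} ∪ [5/2, 5⋅√2]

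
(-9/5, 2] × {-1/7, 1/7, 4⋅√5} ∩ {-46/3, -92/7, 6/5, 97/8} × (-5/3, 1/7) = {6/5} × {-1/7}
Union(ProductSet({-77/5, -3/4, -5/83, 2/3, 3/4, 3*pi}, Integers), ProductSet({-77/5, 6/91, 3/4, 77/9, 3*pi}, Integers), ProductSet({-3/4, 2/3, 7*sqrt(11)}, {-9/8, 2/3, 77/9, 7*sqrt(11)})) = Union(ProductSet({-3/4, 2/3, 7*sqrt(11)}, {-9/8, 2/3, 77/9, 7*sqrt(11)}), ProductSet({-77/5, -3/4, -5/83, 6/91, 2/3, 3/4, 77/9, 3*pi}, Integers))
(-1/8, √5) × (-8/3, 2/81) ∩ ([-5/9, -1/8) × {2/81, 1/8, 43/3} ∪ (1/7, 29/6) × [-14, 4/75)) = (1/7, √5) × (-8/3, 2/81)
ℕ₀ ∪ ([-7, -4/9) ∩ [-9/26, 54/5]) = ℕ₀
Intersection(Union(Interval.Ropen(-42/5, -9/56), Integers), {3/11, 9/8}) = EmptySet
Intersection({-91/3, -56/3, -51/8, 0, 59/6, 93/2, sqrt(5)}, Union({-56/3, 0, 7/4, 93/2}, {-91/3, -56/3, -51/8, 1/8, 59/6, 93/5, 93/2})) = {-91/3, -56/3, -51/8, 0, 59/6, 93/2}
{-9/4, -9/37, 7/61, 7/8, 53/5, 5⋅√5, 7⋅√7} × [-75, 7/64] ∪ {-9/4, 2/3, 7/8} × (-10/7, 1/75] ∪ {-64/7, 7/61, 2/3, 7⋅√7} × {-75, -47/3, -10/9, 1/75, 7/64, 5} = ({-9/4, 2/3, 7/8} × (-10/7, 1/75]) ∪ ({-64/7, 7/61, 2/3, 7⋅√7} × {-75, -47/3, -10/9, 1/75, 7/64, 5}) ∪ ({-9/4, -9/37, 7/61, 7/8, 53/5, 5⋅√5, 7⋅√7} × [-75, 7/64])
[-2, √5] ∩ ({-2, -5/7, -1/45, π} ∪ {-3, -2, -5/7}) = {-2, -5/7, -1/45}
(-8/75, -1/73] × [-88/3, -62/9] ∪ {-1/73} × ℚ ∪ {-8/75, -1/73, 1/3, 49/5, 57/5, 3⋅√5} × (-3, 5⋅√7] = ({-1/73} × ℚ) ∪ ((-8/75, -1/73] × [-88/3, -62/9]) ∪ ({-8/75, -1/73, 1/3, 49/5, 57/5, 3⋅√5} × (-3, 5⋅√7])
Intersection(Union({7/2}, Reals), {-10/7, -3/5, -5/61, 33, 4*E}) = {-10/7, -3/5, -5/61, 33, 4*E}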